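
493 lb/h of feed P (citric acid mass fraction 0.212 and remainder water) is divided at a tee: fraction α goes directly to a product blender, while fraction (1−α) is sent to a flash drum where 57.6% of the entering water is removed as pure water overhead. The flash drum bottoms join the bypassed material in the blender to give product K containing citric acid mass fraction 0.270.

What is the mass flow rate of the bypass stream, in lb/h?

259.7 lb/h

All 493×0.212 = 104.52 lb/h of citric acid reaches K, so K = 104.52/0.270 = 387.1 lb/h and vapour = 105.9 lb/h.
The evaporator receives (1−α)·493 of feed at 0.788 water and removes 0.576 of that water:
0.576×0.788×(1−α)×493 = 105.9
(1−α) = 105.9/223.77 = 0.4733;  α = 0.5267.
Bypass flow = 0.5267×493 = 259.67 lb/h.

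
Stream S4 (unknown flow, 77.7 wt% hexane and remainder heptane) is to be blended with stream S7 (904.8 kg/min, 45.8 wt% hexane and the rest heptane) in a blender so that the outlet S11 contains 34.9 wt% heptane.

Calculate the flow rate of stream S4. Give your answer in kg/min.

1386 kg/min

Let S4 be the unknown flow. Total out = 904.8 + S4.
heptane balance: 490.4 + 0.223·S4 = 0.349·(904.8 + S4)
(0.223 − 0.349)·S4 = 0.349×904.8 − 490.4 = -174.63
S4 = -174.63 / -0.126 = 1385.9 kg/min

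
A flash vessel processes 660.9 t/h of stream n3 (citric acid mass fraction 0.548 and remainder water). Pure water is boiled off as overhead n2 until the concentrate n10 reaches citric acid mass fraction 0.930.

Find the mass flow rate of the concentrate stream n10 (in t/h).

389.4 t/h

citric acid is conserved: 660.9×0.548 = 362.17 t/h all reports to the concentrate.
Concentrate = 362.17/(target fraction) = 389.43 t/h.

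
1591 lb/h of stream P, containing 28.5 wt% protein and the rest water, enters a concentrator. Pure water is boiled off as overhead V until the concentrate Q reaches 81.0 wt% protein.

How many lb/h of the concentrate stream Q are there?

protein is conserved: 1591×0.285 = 453.43 lb/h all reports to the concentrate.
Concentrate = 453.43/(target fraction) = 559.8 lb/h.

559.8 lb/h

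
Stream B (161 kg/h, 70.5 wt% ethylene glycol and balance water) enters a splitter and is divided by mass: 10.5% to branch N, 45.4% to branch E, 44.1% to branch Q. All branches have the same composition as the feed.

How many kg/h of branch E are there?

73.09 kg/h

Branch E flow = 0.454×161 = 73.094 kg/h.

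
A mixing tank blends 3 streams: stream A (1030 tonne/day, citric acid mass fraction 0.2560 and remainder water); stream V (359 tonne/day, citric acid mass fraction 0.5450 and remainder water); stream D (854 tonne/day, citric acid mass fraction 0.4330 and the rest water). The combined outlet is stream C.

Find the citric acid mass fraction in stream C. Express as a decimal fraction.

0.3696

Total flow out = 1030 + 359 + 854 = 2243 tonne/day.
citric acid in = 1030×0.256 + 359×0.545 + 854×0.433 = 829.12 tonne/day.
citric acid mass fraction in C = 829.12/2243 = 0.3696.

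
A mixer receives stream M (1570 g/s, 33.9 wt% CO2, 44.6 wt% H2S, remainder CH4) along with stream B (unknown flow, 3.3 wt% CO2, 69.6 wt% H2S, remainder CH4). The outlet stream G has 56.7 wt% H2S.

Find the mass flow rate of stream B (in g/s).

1473 g/s

Let B be the unknown flow. Total out = 1570 + B.
H2S balance: 700.22 + 0.696·B = 0.567·(1570 + B)
(0.696 − 0.567)·B = 0.567×1570 − 700.22 = 189.97
B = 189.97 / 0.129 = 1472.6 g/s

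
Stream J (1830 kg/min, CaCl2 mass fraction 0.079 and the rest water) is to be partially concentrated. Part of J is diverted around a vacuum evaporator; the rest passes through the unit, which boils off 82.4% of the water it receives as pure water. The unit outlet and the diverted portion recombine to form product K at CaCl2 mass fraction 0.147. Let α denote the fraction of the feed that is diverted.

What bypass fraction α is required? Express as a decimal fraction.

0.390

All 1830×0.079 = 144.57 kg/min of CaCl2 reaches K, so K = 144.57/0.147 = 983.47 kg/min and vapour = 846.53 kg/min.
The evaporator receives (1−α)·1830 of feed at 0.921 water and removes 0.824 of that water:
0.824×0.921×(1−α)×1830 = 846.53
(1−α) = 846.53/1388.8 = 0.6095;  α = 0.3905.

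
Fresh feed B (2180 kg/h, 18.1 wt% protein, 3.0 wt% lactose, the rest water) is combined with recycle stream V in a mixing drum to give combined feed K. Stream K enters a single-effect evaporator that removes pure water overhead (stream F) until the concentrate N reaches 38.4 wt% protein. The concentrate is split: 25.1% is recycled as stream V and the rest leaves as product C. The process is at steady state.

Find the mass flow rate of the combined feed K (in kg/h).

Overall protein balance (none leaves overhead): protein in fresh feed = protein in product, i.e. 2180×0.181 = (1−0.251)·N·0.384.
N = 394.58/(0.384×0.749) = 1371.9 kg/h.
Recycle V = 0.251×1371.9 = 344.35 kg/h.
Combined feed K = 2180 + 344.35 = 2524.3 kg/h.

2524 kg/h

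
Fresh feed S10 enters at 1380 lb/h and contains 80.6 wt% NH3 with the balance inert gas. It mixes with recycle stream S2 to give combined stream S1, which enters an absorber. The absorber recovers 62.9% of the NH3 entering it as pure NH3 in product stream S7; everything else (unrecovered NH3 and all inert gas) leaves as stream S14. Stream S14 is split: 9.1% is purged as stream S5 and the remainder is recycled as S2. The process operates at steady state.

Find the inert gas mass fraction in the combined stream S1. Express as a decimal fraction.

0.6368

inert gas enters only via S10 and leaves only via the purge: 1380×0.194 = 0.091×(inert gas in S14), and the absorber passes all inert gas, so inert gas in S1 = inert gas in S14 = 2942 lb/h.
NH3 in S1: m_A = 1380×0.806 + (1−0.091)·(1−0.629)·m_A, so m_A = 1112.3/0.6628 = 1678.3 lb/h.
S1 = 1678.3 + 2942 = 4620.2 lb/h.
inert gas fraction in S1 = 2942/4620.2 = 0.6368.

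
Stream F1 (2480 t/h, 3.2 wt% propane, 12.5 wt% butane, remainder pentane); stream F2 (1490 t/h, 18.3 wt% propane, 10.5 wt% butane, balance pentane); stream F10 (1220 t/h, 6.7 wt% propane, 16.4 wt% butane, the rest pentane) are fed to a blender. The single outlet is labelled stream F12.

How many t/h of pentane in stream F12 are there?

4090 t/h

pentane out = pentane in = 2480×0.843 + 1490×0.712 + 1220×0.769 = 4089.7 t/h.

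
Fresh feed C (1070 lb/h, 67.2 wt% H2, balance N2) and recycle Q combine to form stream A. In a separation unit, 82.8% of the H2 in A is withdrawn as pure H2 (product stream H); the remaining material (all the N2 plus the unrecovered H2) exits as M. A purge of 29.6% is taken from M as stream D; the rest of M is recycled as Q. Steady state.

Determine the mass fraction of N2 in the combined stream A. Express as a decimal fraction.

0.5917

N2 enters only via C and leaves only via the purge: 1070×0.328 = 0.296×(N2 in M), and the separation unit passes all N2, so N2 in A = N2 in M = 1185.7 lb/h.
H2 in A: m_A = 1070×0.672 + (1−0.296)·(1−0.828)·m_A, so m_A = 719.04/0.8789 = 818.1 lb/h.
A = 818.1 + 1185.7 = 2003.8 lb/h.
N2 fraction in A = 1185.7/2003.8 = 0.5917.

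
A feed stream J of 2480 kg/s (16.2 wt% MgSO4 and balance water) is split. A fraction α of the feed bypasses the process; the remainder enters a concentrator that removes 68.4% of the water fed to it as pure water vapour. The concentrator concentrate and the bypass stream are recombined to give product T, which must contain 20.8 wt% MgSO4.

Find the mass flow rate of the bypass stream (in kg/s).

1523 kg/s

All 2480×0.162 = 401.76 kg/s of MgSO4 reaches T, so T = 401.76/0.208 = 1931.5 kg/s and vapour = 548.46 kg/s.
The evaporator receives (1−α)·2480 of feed at 0.838 water and removes 0.684 of that water:
0.684×0.838×(1−α)×2480 = 548.46
(1−α) = 548.46/1421.5 = 0.3858;  α = 0.6142.
Bypass flow = 0.6142×2480 = 1523.1 kg/s.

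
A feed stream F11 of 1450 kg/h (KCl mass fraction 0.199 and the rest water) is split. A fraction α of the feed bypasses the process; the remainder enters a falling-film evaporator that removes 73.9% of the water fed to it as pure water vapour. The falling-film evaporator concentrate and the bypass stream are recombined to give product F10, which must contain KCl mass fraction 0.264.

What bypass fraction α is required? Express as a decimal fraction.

All 1450×0.199 = 288.55 kg/h of KCl reaches F10, so F10 = 288.55/0.264 = 1093 kg/h and vapour = 357.01 kg/h.
The evaporator receives (1−α)·1450 of feed at 0.801 water and removes 0.739 of that water:
0.739×0.801×(1−α)×1450 = 357.01
(1−α) = 357.01/858.31 = 0.4159;  α = 0.5841.

0.584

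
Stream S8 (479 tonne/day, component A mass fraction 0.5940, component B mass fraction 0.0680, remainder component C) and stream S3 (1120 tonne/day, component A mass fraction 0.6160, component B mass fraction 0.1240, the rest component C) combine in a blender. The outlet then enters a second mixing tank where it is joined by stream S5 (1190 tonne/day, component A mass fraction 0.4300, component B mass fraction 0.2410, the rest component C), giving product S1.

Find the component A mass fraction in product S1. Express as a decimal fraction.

0.5329

Overall, product flow = 2789 tonne/day.
component A in = 479×0.594 + 1120×0.616 + 1190×0.430 = 1486.1 tonne/day.
component A fraction in S1 = 0.5329.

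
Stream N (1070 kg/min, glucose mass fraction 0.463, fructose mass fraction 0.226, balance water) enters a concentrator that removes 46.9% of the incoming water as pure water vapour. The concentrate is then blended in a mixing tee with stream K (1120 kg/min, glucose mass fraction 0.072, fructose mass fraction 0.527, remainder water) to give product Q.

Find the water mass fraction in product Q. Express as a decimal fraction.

Vapour removed = 0.469×0.311×1070 = 156.07 kg/min; concentrate = 913.93 kg/min.
water reaching the mixer = 176.7 (from concentrate) + 1120×0.401 = 625.82 kg/min.
Product flow = 913.93 + 1120 = 2033.9 kg/min; water fraction = 0.308.

0.308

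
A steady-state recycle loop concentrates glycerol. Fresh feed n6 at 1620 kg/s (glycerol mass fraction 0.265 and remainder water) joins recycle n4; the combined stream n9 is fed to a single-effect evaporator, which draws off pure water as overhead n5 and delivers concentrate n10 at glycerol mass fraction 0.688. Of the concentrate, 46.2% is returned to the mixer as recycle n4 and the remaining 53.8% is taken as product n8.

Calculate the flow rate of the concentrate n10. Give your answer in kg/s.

Overall glycerol balance (none leaves overhead): glycerol in fresh feed = glycerol in product, i.e. 1620×0.265 = (1−0.462)·n10·0.688.
n10 = 429.3/(0.688×0.538) = 1159.8 kg/s.

1160 kg/s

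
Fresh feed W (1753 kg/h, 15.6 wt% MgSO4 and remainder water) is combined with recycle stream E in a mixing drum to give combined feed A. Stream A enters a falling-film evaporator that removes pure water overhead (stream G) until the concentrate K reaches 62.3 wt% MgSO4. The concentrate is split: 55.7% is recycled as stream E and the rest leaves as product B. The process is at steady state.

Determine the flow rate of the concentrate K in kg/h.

Overall MgSO4 balance (none leaves overhead): MgSO4 in fresh feed = MgSO4 in product, i.e. 1753×0.156 = (1−0.557)·K·0.623.
K = 273.47/(0.623×0.443) = 990.87 kg/h.

990.9 kg/h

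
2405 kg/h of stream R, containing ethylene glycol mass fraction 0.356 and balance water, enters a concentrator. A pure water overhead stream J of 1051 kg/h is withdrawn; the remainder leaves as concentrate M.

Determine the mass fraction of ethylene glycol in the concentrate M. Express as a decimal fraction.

ethylene glycol is not removed: 2405×0.356 = 856.18 kg/h of ethylene glycol enters M.
Concentrate = 2405 − 1051 = 1354 kg/h.
Mass fraction = 856.18/1354 = 0.632.

0.632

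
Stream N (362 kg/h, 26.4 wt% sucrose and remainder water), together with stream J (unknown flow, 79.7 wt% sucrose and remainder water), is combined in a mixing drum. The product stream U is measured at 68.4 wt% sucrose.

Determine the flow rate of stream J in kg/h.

Let J be the unknown flow. Total out = 362 + J.
sucrose balance: 95.568 + 0.797·J = 0.684·(362 + J)
(0.797 − 0.684)·J = 0.684×362 − 95.568 = 152.04
J = 152.04 / 0.113 = 1345.5 kg/h

1345 kg/h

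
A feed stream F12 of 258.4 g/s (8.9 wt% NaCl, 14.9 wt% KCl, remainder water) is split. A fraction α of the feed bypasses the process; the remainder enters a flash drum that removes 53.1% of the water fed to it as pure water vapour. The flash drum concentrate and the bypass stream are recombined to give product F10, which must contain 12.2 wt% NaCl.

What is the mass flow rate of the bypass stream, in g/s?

85.66 g/s

All 258.4×0.089 = 22.998 g/s of NaCl reaches F10, so F10 = 22.998/0.122 = 188.5 g/s and vapour = 69.895 g/s.
The evaporator receives (1−α)·258.4 of feed at 0.762 water and removes 0.531 of that water:
0.531×0.762×(1−α)×258.4 = 69.895
(1−α) = 69.895/104.55 = 0.6685;  α = 0.3315.
Bypass flow = 0.3315×258.4 = 85.658 g/s.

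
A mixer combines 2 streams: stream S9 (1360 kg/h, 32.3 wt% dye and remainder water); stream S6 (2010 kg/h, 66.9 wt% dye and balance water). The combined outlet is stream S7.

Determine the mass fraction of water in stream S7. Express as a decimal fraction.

Total flow out = 1360 + 2010 = 3370 kg/h.
water in = 1360×0.677 + 2010×0.331 = 1586 kg/h.
water mass fraction in S7 = 1586/3370 = 0.4706.

0.4706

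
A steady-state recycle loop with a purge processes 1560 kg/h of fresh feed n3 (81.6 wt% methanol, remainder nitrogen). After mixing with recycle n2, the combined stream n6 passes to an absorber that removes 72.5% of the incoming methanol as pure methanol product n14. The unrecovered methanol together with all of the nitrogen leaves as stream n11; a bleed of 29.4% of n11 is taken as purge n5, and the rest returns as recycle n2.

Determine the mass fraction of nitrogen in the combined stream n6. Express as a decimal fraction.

nitrogen enters only via n3 and leaves only via the purge: 1560×0.184 = 0.294×(nitrogen in n11), and the absorber passes all nitrogen, so nitrogen in n6 = nitrogen in n11 = 976.33 kg/h.
methanol in n6: m_A = 1560×0.816 + (1−0.294)·(1−0.725)·m_A, so m_A = 1273/0.8058 = 1579.6 kg/h.
n6 = 1579.6 + 976.33 = 2556 kg/h.
nitrogen fraction in n6 = 976.33/2556 = 0.3820.

0.3820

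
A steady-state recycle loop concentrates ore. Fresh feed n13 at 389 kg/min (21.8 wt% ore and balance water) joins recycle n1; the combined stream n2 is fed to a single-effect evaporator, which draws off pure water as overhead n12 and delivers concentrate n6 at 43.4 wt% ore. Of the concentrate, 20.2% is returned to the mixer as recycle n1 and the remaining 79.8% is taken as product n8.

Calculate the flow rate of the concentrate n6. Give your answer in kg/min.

244.9 kg/min

Overall ore balance (none leaves overhead): ore in fresh feed = ore in product, i.e. 389×0.218 = (1−0.202)·n6·0.434.
n6 = 84.802/(0.434×0.798) = 244.86 kg/min.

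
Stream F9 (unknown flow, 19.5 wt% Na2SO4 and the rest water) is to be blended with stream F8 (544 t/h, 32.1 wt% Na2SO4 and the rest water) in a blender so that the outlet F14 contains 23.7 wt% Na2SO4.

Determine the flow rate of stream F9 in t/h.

Let F9 be the unknown flow. Total out = 544 + F9.
Na2SO4 balance: 174.62 + 0.195·F9 = 0.237·(544 + F9)
(0.195 − 0.237)·F9 = 0.237×544 − 174.62 = -45.696
F9 = -45.696 / -0.042 = 1088 t/h

1088 t/h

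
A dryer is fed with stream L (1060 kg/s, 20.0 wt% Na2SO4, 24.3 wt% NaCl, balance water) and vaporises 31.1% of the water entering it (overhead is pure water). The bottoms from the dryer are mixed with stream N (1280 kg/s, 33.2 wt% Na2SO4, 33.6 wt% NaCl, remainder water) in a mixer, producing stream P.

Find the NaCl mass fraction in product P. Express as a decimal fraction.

Vapour removed = 0.311×0.557×1060 = 183.62 kg/s; concentrate = 876.38 kg/s.
NaCl reaching the mixer = 257.58 (from concentrate) + 1280×0.336 = 687.66 kg/s.
Product flow = 876.38 + 1280 = 2156.4 kg/s; NaCl fraction = 0.3189.

0.3189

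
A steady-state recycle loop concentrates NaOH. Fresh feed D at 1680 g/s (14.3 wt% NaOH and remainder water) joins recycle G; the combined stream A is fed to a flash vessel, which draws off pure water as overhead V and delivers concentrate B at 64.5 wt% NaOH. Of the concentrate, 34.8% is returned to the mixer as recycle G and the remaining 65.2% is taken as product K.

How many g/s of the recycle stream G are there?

198.8 g/s

Overall NaOH balance (none leaves overhead): NaOH in fresh feed = NaOH in product, i.e. 1680×0.143 = (1−0.348)·B·0.645.
B = 240.24/(0.645×0.652) = 571.27 g/s.
Recycle G = 0.348×571.27 = 198.8 g/s.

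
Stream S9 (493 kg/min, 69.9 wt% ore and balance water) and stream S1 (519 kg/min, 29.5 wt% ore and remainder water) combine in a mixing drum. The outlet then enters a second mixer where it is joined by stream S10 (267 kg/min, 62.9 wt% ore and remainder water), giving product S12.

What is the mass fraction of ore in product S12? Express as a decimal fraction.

Overall, product flow = 1279 kg/min.
ore in = 493×0.699 + 519×0.295 + 267×0.629 = 665.65 kg/min.
ore fraction in S12 = 0.520.

0.520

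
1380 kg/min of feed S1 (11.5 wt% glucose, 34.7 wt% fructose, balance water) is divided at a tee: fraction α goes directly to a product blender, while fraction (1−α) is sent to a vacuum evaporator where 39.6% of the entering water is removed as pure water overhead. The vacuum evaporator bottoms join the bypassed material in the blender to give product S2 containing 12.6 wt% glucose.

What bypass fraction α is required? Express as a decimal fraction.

0.590

All 1380×0.115 = 158.7 kg/min of glucose reaches S2, so S2 = 158.7/0.126 = 1259.5 kg/min and vapour = 120.48 kg/min.
The evaporator receives (1−α)·1380 of feed at 0.538 water and removes 0.396 of that water:
0.396×0.538×(1−α)×1380 = 120.48
(1−α) = 120.48/294.01 = 0.4098;  α = 0.5902.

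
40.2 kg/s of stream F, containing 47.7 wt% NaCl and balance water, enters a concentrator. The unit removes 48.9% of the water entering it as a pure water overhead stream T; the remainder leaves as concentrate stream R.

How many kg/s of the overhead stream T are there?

10.28 kg/s

water entering = 40.2×0.523 = 21.025 kg/s; overhead removed = 0.489×21.025 = 10.281 kg/s.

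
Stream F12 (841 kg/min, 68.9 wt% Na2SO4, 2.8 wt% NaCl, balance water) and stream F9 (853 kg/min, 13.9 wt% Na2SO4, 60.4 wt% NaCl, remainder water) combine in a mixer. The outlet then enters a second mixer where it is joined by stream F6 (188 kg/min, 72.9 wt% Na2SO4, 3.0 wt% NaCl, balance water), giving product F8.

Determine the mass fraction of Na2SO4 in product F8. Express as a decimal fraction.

Overall, product flow = 1882 kg/min.
Na2SO4 in = 841×0.689 + 853×0.139 + 188×0.729 = 835.07 kg/min.
Na2SO4 fraction in F8 = 0.444.

0.444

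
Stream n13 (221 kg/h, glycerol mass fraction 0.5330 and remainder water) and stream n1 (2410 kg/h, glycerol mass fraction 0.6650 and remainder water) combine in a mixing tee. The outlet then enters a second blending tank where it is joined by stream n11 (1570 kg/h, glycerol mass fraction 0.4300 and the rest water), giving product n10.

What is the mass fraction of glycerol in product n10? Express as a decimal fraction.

Overall, product flow = 4201 kg/h.
glycerol in = 221×0.533 + 2410×0.665 + 1570×0.430 = 2395.5 kg/h.
glycerol fraction in n10 = 0.5702.

0.5702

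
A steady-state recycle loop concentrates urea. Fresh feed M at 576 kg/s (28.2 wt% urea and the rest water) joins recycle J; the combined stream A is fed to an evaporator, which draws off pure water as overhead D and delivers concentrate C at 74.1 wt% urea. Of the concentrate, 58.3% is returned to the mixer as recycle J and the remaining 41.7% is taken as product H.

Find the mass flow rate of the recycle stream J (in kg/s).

306.5 kg/s

Overall urea balance (none leaves overhead): urea in fresh feed = urea in product, i.e. 576×0.282 = (1−0.583)·C·0.741.
C = 162.43/(0.741×0.417) = 525.68 kg/s.
Recycle J = 0.583×525.68 = 306.47 kg/s.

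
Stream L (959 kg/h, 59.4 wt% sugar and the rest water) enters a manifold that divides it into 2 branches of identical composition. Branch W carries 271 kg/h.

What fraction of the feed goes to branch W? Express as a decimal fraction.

Fraction to W = 271/959 = 0.2826.

0.283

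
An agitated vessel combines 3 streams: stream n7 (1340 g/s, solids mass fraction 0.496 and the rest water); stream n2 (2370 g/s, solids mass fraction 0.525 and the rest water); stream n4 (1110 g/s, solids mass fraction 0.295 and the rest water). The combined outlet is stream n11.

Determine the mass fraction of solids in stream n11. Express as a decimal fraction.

0.464

Total flow out = 1340 + 2370 + 1110 = 4820 g/s.
solids in = 1340×0.496 + 2370×0.525 + 1110×0.295 = 2236.3 g/s.
solids mass fraction in n11 = 2236.3/4820 = 0.464.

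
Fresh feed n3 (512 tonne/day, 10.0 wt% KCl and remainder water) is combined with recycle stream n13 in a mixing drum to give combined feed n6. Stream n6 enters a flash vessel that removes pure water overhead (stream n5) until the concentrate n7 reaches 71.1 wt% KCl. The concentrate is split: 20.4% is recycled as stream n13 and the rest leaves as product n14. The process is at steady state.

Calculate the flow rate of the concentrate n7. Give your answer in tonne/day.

90.47 tonne/day

Overall KCl balance (none leaves overhead): KCl in fresh feed = KCl in product, i.e. 512×0.100 = (1−0.204)·n7·0.711.
n7 = 51.2/(0.711×0.796) = 90.466 tonne/day.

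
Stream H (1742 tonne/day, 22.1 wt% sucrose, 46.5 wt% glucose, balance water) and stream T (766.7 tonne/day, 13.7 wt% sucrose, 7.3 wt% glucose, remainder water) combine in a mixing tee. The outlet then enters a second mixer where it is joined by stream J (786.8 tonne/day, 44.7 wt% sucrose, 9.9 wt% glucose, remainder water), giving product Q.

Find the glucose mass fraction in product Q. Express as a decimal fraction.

0.2864

Overall, product flow = 3295.5 tonne/day.
glucose in = 1742×0.465 + 766.7×0.073 + 786.8×0.099 = 943.89 tonne/day.
glucose fraction in Q = 0.2864.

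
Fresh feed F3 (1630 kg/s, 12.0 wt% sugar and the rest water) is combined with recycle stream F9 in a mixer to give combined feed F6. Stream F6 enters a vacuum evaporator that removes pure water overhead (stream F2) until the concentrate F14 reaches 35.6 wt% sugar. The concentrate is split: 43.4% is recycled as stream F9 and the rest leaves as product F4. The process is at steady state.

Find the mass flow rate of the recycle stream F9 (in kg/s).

Overall sugar balance (none leaves overhead): sugar in fresh feed = sugar in product, i.e. 1630×0.120 = (1−0.434)·F14·0.356.
F14 = 195.6/(0.356×0.566) = 970.74 kg/s.
Recycle F9 = 0.434×970.74 = 421.3 kg/s.

421.3 kg/s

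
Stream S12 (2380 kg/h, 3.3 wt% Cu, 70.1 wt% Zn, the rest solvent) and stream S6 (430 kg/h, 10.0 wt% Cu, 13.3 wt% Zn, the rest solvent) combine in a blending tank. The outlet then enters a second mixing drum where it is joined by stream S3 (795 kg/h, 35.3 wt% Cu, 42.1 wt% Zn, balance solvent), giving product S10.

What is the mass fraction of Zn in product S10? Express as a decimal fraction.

Overall, product flow = 3605 kg/h.
Zn in = 2380×0.701 + 430×0.133 + 795×0.421 = 2060.3 kg/h.
Zn fraction in S10 = 0.5715.

0.5715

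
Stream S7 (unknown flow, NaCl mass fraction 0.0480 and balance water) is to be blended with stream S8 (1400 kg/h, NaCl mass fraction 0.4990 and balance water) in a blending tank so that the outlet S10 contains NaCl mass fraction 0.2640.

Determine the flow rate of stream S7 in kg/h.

1523 kg/h

Let S7 be the unknown flow. Total out = 1400 + S7.
NaCl balance: 698.6 + 0.048·S7 = 0.264·(1400 + S7)
(0.048 − 0.264)·S7 = 0.264×1400 − 698.6 = -329
S7 = -329 / -0.216 = 1523.1 kg/h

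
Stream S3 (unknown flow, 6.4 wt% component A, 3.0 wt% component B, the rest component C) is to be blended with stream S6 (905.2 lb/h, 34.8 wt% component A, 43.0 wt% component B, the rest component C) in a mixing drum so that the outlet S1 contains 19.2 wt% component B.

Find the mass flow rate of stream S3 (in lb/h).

Let S3 be the unknown flow. Total out = 905.2 + S3.
component B balance: 389.24 + 0.030·S3 = 0.192·(905.2 + S3)
(0.030 − 0.192)·S3 = 0.192×905.2 − 389.24 = -215.44
S3 = -215.44 / -0.162 = 1329.9 lb/h

1330 lb/h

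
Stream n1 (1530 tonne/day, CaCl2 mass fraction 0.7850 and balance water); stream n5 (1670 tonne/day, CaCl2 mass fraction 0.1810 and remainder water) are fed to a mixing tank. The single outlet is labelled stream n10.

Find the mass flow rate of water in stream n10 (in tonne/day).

1697 tonne/day

water out = water in = 1530×0.215 + 1670×0.819 = 1696.7 tonne/day.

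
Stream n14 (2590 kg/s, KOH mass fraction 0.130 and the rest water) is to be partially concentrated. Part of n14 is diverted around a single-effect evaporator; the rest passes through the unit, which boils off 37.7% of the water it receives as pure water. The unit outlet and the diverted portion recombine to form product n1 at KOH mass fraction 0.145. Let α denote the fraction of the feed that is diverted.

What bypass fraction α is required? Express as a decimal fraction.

0.685

All 2590×0.130 = 336.7 kg/s of KOH reaches n1, so n1 = 336.7/0.145 = 2322.1 kg/s and vapour = 267.93 kg/s.
The evaporator receives (1−α)·2590 of feed at 0.870 water and removes 0.377 of that water:
0.377×0.870×(1−α)×2590 = 267.93
(1−α) = 267.93/849.49 = 0.3154;  α = 0.6846.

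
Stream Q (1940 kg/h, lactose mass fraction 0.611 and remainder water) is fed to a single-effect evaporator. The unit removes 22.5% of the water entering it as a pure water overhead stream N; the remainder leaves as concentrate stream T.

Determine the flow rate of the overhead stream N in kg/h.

169.8 kg/h

water entering = 1940×0.389 = 754.66 kg/h; overhead removed = 0.225×754.66 = 169.8 kg/h.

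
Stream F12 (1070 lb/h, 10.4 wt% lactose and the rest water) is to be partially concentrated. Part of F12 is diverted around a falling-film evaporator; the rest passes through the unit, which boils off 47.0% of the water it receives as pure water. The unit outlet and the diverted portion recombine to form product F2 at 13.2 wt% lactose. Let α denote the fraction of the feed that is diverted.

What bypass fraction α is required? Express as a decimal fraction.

0.496

All 1070×0.104 = 111.28 lb/h of lactose reaches F2, so F2 = 111.28/0.132 = 843.03 lb/h and vapour = 226.97 lb/h.
The evaporator receives (1−α)·1070 of feed at 0.896 water and removes 0.470 of that water:
0.470×0.896×(1−α)×1070 = 226.97
(1−α) = 226.97/450.6 = 0.5037;  α = 0.4963.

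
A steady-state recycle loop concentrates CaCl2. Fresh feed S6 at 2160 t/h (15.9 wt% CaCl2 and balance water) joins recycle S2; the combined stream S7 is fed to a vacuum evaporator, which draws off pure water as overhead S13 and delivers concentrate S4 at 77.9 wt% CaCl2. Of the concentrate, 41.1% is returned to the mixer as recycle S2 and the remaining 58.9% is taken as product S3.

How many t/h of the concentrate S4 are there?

748.5 t/h

Overall CaCl2 balance (none leaves overhead): CaCl2 in fresh feed = CaCl2 in product, i.e. 2160×0.159 = (1−0.411)·S4·0.779.
S4 = 343.44/(0.779×0.589) = 748.51 t/h.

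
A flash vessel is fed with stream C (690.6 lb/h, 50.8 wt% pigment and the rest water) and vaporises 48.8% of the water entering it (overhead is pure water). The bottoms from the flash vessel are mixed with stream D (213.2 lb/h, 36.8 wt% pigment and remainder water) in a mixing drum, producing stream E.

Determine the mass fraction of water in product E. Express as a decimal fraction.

Vapour removed = 0.488×0.492×690.6 = 165.81 lb/h; concentrate = 524.79 lb/h.
water reaching the mixer = 173.96 (from concentrate) + 213.2×0.632 = 308.71 lb/h.
Product flow = 524.79 + 213.2 = 737.99 lb/h; water fraction = 0.418.

0.418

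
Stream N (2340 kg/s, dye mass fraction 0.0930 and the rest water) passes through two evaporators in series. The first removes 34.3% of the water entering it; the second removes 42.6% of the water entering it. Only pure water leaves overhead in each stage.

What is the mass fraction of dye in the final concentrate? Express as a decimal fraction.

0.2138

water in feed = 2340×0.907 = 2122.4 kg/s.
After stage 1: water left = (1−0.343)×2122.4 = 1394.4; stream total = 1612 kg/s.
After stage 2: water left = (1−0.426)×1394.4 = 800.39; final concentrate = 1018 kg/s.
dye fraction = 217.62/1018 = 0.2138.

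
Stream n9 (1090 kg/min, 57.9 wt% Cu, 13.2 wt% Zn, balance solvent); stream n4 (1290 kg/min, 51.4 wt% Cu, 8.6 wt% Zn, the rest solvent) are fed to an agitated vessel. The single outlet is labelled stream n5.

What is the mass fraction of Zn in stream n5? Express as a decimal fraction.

0.107

Total flow out = 1090 + 1290 = 2380 kg/min.
Zn in = 1090×0.132 + 1290×0.086 = 254.82 kg/min.
Zn mass fraction in n5 = 254.82/2380 = 0.107.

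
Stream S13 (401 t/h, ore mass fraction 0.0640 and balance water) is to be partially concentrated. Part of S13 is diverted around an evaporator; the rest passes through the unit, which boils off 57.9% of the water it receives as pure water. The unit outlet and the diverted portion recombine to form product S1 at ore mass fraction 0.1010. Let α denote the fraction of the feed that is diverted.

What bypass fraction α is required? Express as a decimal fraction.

0.324

All 401×0.064 = 25.664 t/h of ore reaches S1, so S1 = 25.664/0.101 = 254.1 t/h and vapour = 146.9 t/h.
The evaporator receives (1−α)·401 of feed at 0.936 water and removes 0.579 of that water:
0.579×0.936×(1−α)×401 = 146.9
(1−α) = 146.9/217.32 = 0.6760;  α = 0.3240.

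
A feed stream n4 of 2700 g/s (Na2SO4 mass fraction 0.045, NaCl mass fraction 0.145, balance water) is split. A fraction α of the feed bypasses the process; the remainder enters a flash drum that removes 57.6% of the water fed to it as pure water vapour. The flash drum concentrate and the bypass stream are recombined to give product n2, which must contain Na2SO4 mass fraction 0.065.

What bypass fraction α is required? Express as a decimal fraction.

All 2700×0.045 = 121.5 g/s of Na2SO4 reaches n2, so n2 = 121.5/0.065 = 1869.2 g/s and vapour = 830.77 g/s.
The evaporator receives (1−α)·2700 of feed at 0.810 water and removes 0.576 of that water:
0.576×0.810×(1−α)×2700 = 830.77
(1−α) = 830.77/1259.7 = 0.6595;  α = 0.3405.

0.341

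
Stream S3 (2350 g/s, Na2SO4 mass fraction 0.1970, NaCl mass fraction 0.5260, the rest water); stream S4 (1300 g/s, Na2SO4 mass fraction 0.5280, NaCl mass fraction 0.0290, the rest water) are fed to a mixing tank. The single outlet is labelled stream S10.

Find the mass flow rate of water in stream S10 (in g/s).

1227 g/s

water out = water in = 2350×0.277 + 1300×0.443 = 1226.8 g/s.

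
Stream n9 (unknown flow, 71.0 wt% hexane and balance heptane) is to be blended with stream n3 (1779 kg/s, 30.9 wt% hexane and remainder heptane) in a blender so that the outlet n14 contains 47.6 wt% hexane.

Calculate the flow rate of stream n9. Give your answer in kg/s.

1270 kg/s

Let n9 be the unknown flow. Total out = 1779 + n9.
hexane balance: 549.71 + 0.710·n9 = 0.476·(1779 + n9)
(0.710 − 0.476)·n9 = 0.476×1779 − 549.71 = 297.09
n9 = 297.09 / 0.234 = 1269.6 kg/s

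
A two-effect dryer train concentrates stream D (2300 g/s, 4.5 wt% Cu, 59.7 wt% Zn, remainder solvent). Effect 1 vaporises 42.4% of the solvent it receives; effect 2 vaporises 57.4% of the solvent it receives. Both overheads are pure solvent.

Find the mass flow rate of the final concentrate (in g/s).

1679 g/s

solvent in feed = 2300×0.358 = 823.4 g/s.
After stage 1: solvent left = (1−0.424)×823.4 = 474.28; stream total = 1950.9 g/s.
After stage 2: solvent left = (1−0.574)×474.28 = 202.04; final concentrate = 1678.6 g/s.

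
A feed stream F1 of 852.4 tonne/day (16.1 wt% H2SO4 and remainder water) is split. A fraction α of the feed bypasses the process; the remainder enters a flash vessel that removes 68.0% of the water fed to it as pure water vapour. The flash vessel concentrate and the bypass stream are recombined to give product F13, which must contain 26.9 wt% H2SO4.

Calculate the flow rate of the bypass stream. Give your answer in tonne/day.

All 852.4×0.161 = 137.24 tonne/day of H2SO4 reaches F13, so F13 = 137.24/0.269 = 510.17 tonne/day and vapour = 342.23 tonne/day.
The evaporator receives (1−α)·852.4 of feed at 0.839 water and removes 0.680 of that water:
0.680×0.839×(1−α)×852.4 = 342.23
(1−α) = 342.23/486.31 = 0.7037;  α = 0.2963.
Bypass flow = 0.2963×852.4 = 252.55 tonne/day.

252.5 tonne/day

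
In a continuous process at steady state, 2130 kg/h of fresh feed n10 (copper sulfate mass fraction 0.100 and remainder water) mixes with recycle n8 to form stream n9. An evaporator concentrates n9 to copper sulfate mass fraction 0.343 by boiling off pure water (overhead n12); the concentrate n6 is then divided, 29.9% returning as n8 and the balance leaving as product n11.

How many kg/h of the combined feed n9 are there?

Overall copper sulfate balance (none leaves overhead): copper sulfate in fresh feed = copper sulfate in product, i.e. 2130×0.100 = (1−0.299)·n6·0.343.
n6 = 213/(0.343×0.701) = 885.86 kg/h.
Recycle n8 = 0.299×885.86 = 264.87 kg/h.
Combined feed n9 = 2130 + 264.87 = 2394.9 kg/h.

2395 kg/h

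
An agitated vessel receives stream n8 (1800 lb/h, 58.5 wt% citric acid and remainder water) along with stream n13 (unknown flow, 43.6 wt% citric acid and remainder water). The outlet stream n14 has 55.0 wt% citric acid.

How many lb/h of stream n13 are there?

Let n13 be the unknown flow. Total out = 1800 + n13.
citric acid balance: 1053 + 0.436·n13 = 0.550·(1800 + n13)
(0.436 − 0.550)·n13 = 0.550×1800 − 1053 = -63
n13 = -63 / -0.114 = 552.63 lb/h

552.6 lb/h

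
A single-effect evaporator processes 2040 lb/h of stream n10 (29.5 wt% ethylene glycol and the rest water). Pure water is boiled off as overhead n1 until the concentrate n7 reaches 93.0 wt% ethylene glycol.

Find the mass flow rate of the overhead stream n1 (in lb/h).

ethylene glycol is conserved: 2040×0.295 = 601.8 lb/h all reports to the concentrate.
Concentrate = 601.8/(target fraction) = 647.1 lb/h.
Overhead = 2040 − 647.1 = 1392.9 lb/h.

1393 lb/h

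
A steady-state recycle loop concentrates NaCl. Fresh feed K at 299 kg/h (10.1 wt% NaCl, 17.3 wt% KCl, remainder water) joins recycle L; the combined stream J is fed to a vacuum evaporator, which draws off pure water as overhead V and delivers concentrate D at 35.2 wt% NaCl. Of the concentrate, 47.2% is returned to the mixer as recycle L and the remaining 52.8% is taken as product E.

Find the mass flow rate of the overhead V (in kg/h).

213.2 kg/h

Overall NaCl balance (none leaves overhead): NaCl in fresh feed = NaCl in product, i.e. 299×0.101 = (1−0.472)·D·0.352.
D = 30.199/(0.352×0.528) = 162.49 kg/h.
Recycle L = 0.472×162.49 = 76.693 kg/h.
Combined feed J = 299 + 76.693 = 375.69 kg/h.
Overhead V = J − D = 375.69 − 162.49 = 213.21 kg/h.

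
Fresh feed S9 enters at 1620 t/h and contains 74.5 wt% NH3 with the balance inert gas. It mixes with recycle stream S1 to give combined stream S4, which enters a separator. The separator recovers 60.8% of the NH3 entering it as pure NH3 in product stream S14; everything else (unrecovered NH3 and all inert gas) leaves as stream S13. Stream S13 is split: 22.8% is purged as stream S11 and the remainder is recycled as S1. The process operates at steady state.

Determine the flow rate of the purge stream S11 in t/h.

inert gas enters only via S9 and leaves only via the purge: 1620×0.255 = 0.228×(inert gas in S13), and the separator passes all inert gas, so inert gas in S4 = inert gas in S13 = 1811.8 t/h.
NH3 in S4: m_A = 1620×0.745 + (1−0.228)·(1−0.608)·m_A, so m_A = 1206.9/0.6974 = 1730.6 t/h.
S13 = (1−0.608)×1730.6 + 1811.8 = 2490.2 t/h.
Purge S11 = 0.228×2490.2 = 567.78 t/h.

567.8 t/h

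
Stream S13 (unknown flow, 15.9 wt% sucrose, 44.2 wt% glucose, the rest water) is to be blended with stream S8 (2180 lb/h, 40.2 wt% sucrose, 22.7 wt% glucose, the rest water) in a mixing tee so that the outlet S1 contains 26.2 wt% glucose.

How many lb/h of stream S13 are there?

Let S13 be the unknown flow. Total out = 2180 + S13.
glucose balance: 494.86 + 0.442·S13 = 0.262·(2180 + S13)
(0.442 − 0.262)·S13 = 0.262×2180 − 494.86 = 76.3
S13 = 76.3 / 0.180 = 423.89 lb/h

423.9 lb/h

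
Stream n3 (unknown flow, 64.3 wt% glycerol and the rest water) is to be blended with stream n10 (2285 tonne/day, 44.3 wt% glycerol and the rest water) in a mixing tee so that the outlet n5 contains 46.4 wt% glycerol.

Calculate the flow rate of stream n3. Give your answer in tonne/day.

268.1 tonne/day

Let n3 be the unknown flow. Total out = 2285 + n3.
glycerol balance: 1012.3 + 0.643·n3 = 0.464·(2285 + n3)
(0.643 − 0.464)·n3 = 0.464×2285 − 1012.3 = 47.985
n3 = 47.985 / 0.179 = 268.07 tonne/day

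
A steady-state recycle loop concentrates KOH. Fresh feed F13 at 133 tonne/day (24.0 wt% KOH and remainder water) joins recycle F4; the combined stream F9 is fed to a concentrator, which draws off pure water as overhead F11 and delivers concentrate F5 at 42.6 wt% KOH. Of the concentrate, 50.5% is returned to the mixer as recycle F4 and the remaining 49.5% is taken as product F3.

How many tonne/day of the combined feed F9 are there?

Overall KOH balance (none leaves overhead): KOH in fresh feed = KOH in product, i.e. 133×0.240 = (1−0.505)·F5·0.426.
F5 = 31.92/(0.426×0.495) = 151.37 tonne/day.
Recycle F4 = 0.505×151.37 = 76.443 tonne/day.
Combined feed F9 = 133 + 76.443 = 209.44 tonne/day.

209.4 tonne/day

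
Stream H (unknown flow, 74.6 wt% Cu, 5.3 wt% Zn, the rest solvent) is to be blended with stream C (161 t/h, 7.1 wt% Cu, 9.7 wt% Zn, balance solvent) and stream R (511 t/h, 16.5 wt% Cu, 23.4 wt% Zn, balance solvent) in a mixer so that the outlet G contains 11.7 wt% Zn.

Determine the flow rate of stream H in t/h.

Let H be the unknown flow. Total out = 672 + H.
Zn balance: 135.19 + 0.053·H = 0.117·(672 + H)
(0.053 − 0.117)·H = 0.117×672 − 135.19 = -56.567
H = -56.567 / -0.064 = 883.86 t/h

883.9 t/h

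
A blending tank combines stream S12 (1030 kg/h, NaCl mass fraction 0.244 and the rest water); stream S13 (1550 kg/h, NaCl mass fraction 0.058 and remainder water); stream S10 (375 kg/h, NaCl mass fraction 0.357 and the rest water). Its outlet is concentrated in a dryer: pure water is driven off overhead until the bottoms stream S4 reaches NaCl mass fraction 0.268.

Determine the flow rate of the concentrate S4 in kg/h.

1773 kg/h

NaCl entering = 1030×0.244 + 1550×0.058 + 375×0.357 = 475.1 kg/h.
All NaCl reports to S4, so S4 = 475.1/0.268 = 1772.7 kg/h.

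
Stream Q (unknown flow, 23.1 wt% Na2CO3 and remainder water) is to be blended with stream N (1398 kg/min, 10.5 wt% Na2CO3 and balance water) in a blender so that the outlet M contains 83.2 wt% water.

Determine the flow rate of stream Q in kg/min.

1398 kg/min

Let Q be the unknown flow. Total out = 1398 + Q.
water balance: 1251.2 + 0.769·Q = 0.832·(1398 + Q)
(0.769 − 0.832)·Q = 0.832×1398 − 1251.2 = -88.074
Q = -88.074 / -0.063 = 1398 kg/min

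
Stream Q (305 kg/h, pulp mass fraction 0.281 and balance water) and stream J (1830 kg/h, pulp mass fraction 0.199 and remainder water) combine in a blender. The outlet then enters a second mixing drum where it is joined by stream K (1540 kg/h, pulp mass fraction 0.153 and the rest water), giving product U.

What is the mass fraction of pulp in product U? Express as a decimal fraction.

0.187

Overall, product flow = 3675 kg/h.
pulp in = 305×0.281 + 1830×0.199 + 1540×0.153 = 685.5 kg/h.
pulp fraction in U = 0.187.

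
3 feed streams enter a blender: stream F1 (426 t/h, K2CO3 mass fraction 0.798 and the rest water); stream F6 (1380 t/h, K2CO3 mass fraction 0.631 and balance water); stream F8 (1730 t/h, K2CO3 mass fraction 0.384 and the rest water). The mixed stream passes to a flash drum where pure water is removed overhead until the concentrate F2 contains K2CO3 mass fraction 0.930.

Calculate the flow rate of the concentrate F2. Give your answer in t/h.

K2CO3 entering = 426×0.798 + 1380×0.631 + 1730×0.384 = 1875 t/h.
All K2CO3 reports to F2, so F2 = 1875/0.930 = 2016.2 t/h.

2016 t/h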